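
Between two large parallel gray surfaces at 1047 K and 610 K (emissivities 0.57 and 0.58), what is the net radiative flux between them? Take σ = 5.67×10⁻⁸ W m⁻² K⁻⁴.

q ≈ 24300 W/m²

For two large parallel gray plates, q = σ(T₁⁴ − T₂⁴) / (1/ε₁ + 1/ε₂ − 1).
1/ε₁ + 1/ε₂ − 1 = 1/0.57 + 1/0.58 − 1 = 2.479.
T₁⁴ − T₂⁴ = 1.20×10^12 − 1.38×10^11 = 1.06×10^12 K⁴.
q = 5.67×10⁻⁸ × 1.06×10^12 / 2.479 = 24300 W/m².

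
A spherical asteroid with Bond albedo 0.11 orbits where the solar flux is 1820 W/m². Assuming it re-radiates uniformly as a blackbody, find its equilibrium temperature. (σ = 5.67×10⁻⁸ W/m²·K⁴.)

Power absorbed = (1−a)S·πR²; power emitted = 4πR²σT⁴. Equating and cancelling πR²:
T = ((1−a)S / 4σ)^(1/4) = (1620 / (4 × 5.67×10⁻⁸))^(1/4) = (7.14×10^9)^(1/4).
T = 291 K.

T ≈ 291 K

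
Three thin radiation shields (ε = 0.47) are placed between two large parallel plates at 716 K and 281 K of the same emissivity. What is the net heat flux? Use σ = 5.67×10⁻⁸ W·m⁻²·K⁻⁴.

q ≈ 1120 W/m²

Each of the 4 gaps contributes resistance (2/ε − 1) = 2/0.47 − 1 = 3.255; total = 13.02.
q = σ(T₁⁴ − T₂⁴) / 13.02 = 5.67×10⁻⁸ × 2.57×10^11 / 13.02 = 1120 W/m².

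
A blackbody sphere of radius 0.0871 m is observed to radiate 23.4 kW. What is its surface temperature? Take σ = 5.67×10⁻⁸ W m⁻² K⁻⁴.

T ≈ 1440 K

A = 4πr² = 4π × (0.0871)² = 0.0953 m².
From P = σAT⁴, T = (P / σA)^(1/4) = (23400 / (5.67×10⁻⁸ × 0.0953))^(1/4).
T = (4.33×10^12)^(1/4) = 1440 K.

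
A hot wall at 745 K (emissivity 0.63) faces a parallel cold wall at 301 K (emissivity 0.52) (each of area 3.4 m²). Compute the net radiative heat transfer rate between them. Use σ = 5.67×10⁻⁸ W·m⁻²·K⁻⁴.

Q ≈ 23000 W

For two large parallel gray plates, q = σ(T₁⁴ − T₂⁴) / (1/ε₁ + 1/ε₂ − 1).
1/ε₁ + 1/ε₂ − 1 = 1/0.63 + 1/0.52 − 1 = 2.510.
T₁⁴ − T₂⁴ = 3.08×10^11 − 8.21×10^9 = 3.00×10^11 K⁴.
q = 5.67×10⁻⁸ × 3.00×10^11 / 2.510 = 6770 W/m².
Q = q·A = 6770 × 3.4 = 23000 W.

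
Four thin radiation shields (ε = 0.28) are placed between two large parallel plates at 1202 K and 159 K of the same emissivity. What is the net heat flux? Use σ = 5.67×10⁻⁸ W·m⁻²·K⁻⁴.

Each of the 5 gaps contributes resistance (2/ε − 1) = 2/0.28 − 1 = 6.143; total = 30.71.
q = σ(T₁⁴ − T₂⁴) / 30.71 = 5.67×10⁻⁸ × 2.09×10^12 / 30.71 = 3850 W/m².

q ≈ 3850 W/m²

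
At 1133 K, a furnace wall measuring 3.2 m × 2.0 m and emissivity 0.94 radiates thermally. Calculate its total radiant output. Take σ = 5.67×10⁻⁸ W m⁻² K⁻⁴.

P ≈ 5.62×10^5 W

A = 3.2 × 2.0 = 6.40 m².
Stefan–Boltzmann: P = εσAT⁴ = 0.94 × 5.67×10⁻⁸ × 6.40 × (1133)⁴ = 0.94 × 5.67×10⁻⁸ × 6.40 × 1.65×10^12.
P = 5.62×10^5 W.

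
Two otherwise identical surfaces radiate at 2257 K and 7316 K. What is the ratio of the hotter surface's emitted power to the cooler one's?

ratio ≈ 110

P ∝ T⁴, so the ratio is (7316/2257)⁴ = (3.241)⁴ = 110.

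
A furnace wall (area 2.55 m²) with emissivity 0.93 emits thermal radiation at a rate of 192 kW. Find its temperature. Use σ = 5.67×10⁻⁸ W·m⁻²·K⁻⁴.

T ≈ 1090 K

From P = εσAT⁴, T = (P / εσA)^(1/4) = (1.92×10^5 / (0.93 × 5.67×10⁻⁸ × 2.55))^(1/4).
T = (1.43×10^12)^(1/4) = 1090 K.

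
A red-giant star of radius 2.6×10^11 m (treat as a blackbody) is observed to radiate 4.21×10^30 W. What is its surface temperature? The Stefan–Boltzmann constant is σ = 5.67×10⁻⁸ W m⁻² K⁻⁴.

T ≈ 3060 K

A = 4πr² = 4π × (2.6×10^11)² = 8.49×10^23 m².
From P = σAT⁴, T = (P / σA)^(1/4) = (4.21×10^30 / (5.67×10⁻⁸ × 8.49×10^23))^(1/4).
T = (8.74×10^13)^(1/4) = 3060 K.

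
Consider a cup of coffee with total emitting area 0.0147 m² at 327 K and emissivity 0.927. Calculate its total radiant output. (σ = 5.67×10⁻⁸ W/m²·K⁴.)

P ≈ 8.83 W

P = εσAT⁴ = 0.927 × 5.67×10⁻⁸ × 0.0147 × (327)⁴ = 0.927 × 5.67×10⁻⁸ × 0.0147 × 1.14×10^10.
P = 8.83 W.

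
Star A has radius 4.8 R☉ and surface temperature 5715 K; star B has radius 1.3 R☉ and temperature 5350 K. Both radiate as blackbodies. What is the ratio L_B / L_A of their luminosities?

L_B/L_A ≈ 0.0563

L = 4πR²σT⁴ ∝ R²T⁴, so L_B/L_A = (1.3/4.8)² × (5350/5715)⁴ = 0.0734 × 0.768 = 0.0563.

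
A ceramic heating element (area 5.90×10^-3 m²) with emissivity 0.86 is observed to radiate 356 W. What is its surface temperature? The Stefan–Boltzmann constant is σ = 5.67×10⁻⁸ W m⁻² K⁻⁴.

From P = εσAT⁴, T = (P / εσA)^(1/4) = (356 / (0.86 × 5.67×10⁻⁸ × 5.90×10^-3))^(1/4).
T = (1.24×10^12)^(1/4) = 1050 K.

T ≈ 1050 K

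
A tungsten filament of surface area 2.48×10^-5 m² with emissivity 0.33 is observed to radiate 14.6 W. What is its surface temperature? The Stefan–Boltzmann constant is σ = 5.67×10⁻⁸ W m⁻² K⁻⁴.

T ≈ 2370 K

From P = εσAT⁴, T = (P / εσA)^(1/4) = (14.6 / (0.33 × 5.67×10⁻⁸ × 2.48×10^-5))^(1/4).
T = (3.15×10^13)^(1/4) = 2370 K.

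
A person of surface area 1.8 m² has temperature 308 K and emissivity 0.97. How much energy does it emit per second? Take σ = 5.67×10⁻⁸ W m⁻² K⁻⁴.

P ≈ 891 W

Stefan–Boltzmann: P = εσAT⁴ = 0.97 × 5.67×10⁻⁸ × 1.80 × (308)⁴ = 0.97 × 5.67×10⁻⁸ × 1.80 × 9.00×10^9.
P = 891 W.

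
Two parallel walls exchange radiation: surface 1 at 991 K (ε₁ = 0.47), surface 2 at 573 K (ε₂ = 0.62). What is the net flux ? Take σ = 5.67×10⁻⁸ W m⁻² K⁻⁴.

For two large parallel gray plates, q = σ(T₁⁴ − T₂⁴) / (1/ε₁ + 1/ε₂ − 1).
1/ε₁ + 1/ε₂ − 1 = 1/0.47 + 1/0.62 − 1 = 2.741.
T₁⁴ − T₂⁴ = 9.64×10^11 − 1.08×10^11 = 8.57×10^11 K⁴.
q = 5.67×10⁻⁸ × 8.57×10^11 / 2.741 = 17700 W/m².

q ≈ 17700 W/m²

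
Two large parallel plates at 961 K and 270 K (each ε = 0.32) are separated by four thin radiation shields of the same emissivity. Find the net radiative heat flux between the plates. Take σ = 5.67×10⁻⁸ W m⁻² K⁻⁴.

q ≈ 1830 W/m²

Each of the 5 gaps contributes resistance (2/ε − 1) = 2/0.32 − 1 = 5.250; total = 26.25.
q = σ(T₁⁴ − T₂⁴) / 26.25 = 5.67×10⁻⁸ × 8.48×10^11 / 26.25 = 1830 W/m².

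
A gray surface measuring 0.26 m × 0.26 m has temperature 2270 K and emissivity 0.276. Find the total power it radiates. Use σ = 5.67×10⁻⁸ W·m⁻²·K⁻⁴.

P ≈ 28100 W

A = 0.26 × 0.26 = 0.0676 m².
P = εσAT⁴ = 0.276 × 5.67×10⁻⁸ × 0.0676 × (2270)⁴ = 0.276 × 5.67×10⁻⁸ × 0.0676 × 2.66×10^13.
P = 28100 W.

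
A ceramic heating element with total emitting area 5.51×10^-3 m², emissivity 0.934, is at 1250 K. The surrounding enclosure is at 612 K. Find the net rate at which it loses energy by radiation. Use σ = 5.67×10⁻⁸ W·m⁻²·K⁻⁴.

Q ≈ 671 W

Q = εσA(T⁴ − T_s⁴). T⁴ − T_s⁴ = (1250)⁴ − (612)⁴ = 2.44×10^12 − 1.40×10^11 = 2.30×10^12 K⁴.
Q = 0.934 × 5.67×10⁻⁸ × 5.51×10^-3 × 2.30×10^12 = 671 W.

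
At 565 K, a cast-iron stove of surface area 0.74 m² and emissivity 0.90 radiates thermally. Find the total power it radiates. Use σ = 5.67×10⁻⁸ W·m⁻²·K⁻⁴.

P ≈ 3850 W

Stefan–Boltzmann: P = εσAT⁴ = 0.90 × 5.67×10⁻⁸ × 0.740 × (565)⁴ = 0.90 × 5.67×10⁻⁸ × 0.740 × 1.02×10^11.
P = 3850 W.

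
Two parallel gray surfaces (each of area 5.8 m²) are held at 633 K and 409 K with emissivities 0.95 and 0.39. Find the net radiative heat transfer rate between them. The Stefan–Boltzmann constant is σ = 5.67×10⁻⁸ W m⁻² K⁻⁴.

Q ≈ 16700 W

For two large parallel gray plates, q = σ(T₁⁴ − T₂⁴) / (1/ε₁ + 1/ε₂ − 1).
1/ε₁ + 1/ε₂ − 1 = 1/0.95 + 1/0.39 − 1 = 2.617.
T₁⁴ − T₂⁴ = 1.61×10^11 − 2.80×10^10 = 1.33×10^11 K⁴.
q = 5.67×10⁻⁸ × 1.33×10^11 / 2.617 = 2870 W/m².
Q = q·A = 2870 × 5.8 = 16700 W.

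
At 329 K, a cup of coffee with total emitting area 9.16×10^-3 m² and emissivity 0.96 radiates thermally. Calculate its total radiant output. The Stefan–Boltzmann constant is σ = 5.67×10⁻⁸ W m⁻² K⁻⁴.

P = εσAT⁴ = 0.96 × 5.67×10⁻⁸ × 9.16×10^-3 × (329)⁴ = 0.96 × 5.67×10⁻⁸ × 9.16×10^-3 × 1.17×10^10.
P = 5.84 W.

P ≈ 5.84 W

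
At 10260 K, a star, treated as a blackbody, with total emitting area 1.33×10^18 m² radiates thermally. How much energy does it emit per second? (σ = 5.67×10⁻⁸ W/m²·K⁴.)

P ≈ 8.36×10^26 W

P = σAT⁴ = 5.67×10⁻⁸ × 1.33×10^18 × (10260)⁴ = 5.67×10⁻⁸ × 1.33×10^18 × 1.11×10^16.
P = 8.36×10^26 W.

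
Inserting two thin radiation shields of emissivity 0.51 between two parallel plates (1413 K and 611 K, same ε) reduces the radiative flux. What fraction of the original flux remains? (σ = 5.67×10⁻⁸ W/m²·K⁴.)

ratio ≈ 0.333

With N identical shields there are N+1 = 3 gaps in series, each with the same radiative resistance, so the flux falls to 1/(N+1) of its unshielded value.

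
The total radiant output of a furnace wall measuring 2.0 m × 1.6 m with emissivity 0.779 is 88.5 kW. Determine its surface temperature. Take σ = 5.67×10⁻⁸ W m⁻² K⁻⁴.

T ≈ 890 K

A = 2.0 × 1.6 = 3.20 m².
From P = εσAT⁴, T = (P / εσA)^(1/4) = (88500 / (0.779 × 5.67×10⁻⁸ × 3.20))^(1/4).
T = (6.26×10^11)^(1/4) = 890 K.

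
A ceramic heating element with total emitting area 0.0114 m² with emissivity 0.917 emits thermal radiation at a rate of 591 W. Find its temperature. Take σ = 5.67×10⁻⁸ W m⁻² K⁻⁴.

T ≈ 999 K

From P = εσAT⁴, T = (P / εσA)^(1/4) = (591 / (0.917 × 5.67×10⁻⁸ × 0.0114))^(1/4).
T = (9.97×10^11)^(1/4) = 999 K.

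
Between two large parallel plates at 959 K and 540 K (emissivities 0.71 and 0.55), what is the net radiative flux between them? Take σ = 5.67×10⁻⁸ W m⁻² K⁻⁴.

For two large parallel gray plates, q = σ(T₁⁴ − T₂⁴) / (1/ε₁ + 1/ε₂ − 1).
1/ε₁ + 1/ε₂ − 1 = 1/0.71 + 1/0.55 − 1 = 2.227.
T₁⁴ − T₂⁴ = 8.46×10^11 − 8.50×10^10 = 7.61×10^11 K⁴.
q = 5.67×10⁻⁸ × 7.61×10^11 / 2.227 = 19400 W/m².

q ≈ 19400 W/m²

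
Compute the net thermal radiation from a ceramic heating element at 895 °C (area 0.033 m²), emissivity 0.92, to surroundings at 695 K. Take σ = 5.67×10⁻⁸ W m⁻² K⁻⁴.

Q ≈ 2800 W

Convert: 895 °C = 1168 K.
Q = εσA(T⁴ − T_s⁴). T⁴ − T_s⁴ = (1168)⁴ − (695)⁴ = 1.86×10^12 − 2.33×10^11 = 1.63×10^12 K⁴.
Q = 0.92 × 5.67×10⁻⁸ × 0.0330 × 1.63×10^12 = 2800 W.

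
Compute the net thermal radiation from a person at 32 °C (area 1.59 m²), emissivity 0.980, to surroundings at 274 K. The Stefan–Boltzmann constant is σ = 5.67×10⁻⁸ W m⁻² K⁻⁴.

Convert: 32 °C = 305 K.
Q = εσA(T⁴ − T_s⁴). T⁴ − T_s⁴ = (305)⁴ − (274)⁴ = 8.65×10^9 − 5.64×10^9 = 3.02×10^9 K⁴.
Q = 0.980 × 5.67×10⁻⁸ × 1.59 × 3.02×10^9 = 267 W.

Q ≈ 267 W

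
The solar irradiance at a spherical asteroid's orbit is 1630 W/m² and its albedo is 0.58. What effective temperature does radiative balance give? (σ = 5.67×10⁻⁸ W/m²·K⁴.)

Power absorbed = (1−a)S·πR²; power emitted = 4πR²σT⁴. Equating and cancelling πR²:
T = ((1−a)S / 4σ)^(1/4) = (685 / (4 × 5.67×10⁻⁸))^(1/4) = (3.02×10^9)^(1/4).
T = 234 K.

T ≈ 234 K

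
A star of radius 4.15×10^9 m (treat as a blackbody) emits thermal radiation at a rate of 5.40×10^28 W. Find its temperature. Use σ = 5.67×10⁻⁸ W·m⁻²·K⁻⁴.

A = 4πr² = 4π × (4.15×10^9)² = 2.16×10^20 m².
From P = σAT⁴, T = (P / σA)^(1/4) = (5.40×10^28 / (5.67×10⁻⁸ × 2.16×10^20))^(1/4).
T = (4.40×10^15)^(1/4) = 8140 K.

T ≈ 8140 K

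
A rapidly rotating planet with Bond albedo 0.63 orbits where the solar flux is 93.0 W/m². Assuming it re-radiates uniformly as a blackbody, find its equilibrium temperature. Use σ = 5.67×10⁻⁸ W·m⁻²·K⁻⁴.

Power absorbed = (1−a)S·πR²; power emitted = 4πR²σT⁴. Equating and cancelling πR²:
T = ((1−a)S / 4σ)^(1/4) = (34.4 / (4 × 5.67×10⁻⁸))^(1/4) = (1.52×10^8)^(1/4).
T = 111 K.

T ≈ 111 K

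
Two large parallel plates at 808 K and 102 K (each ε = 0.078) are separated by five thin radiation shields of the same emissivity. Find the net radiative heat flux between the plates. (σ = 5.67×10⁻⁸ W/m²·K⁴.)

q ≈ 163 W/m²

Each of the 6 gaps contributes resistance (2/ε − 1) = 2/0.078 − 1 = 24.64; total = 147.8.
q = σ(T₁⁴ − T₂⁴) / 147.8 = 5.67×10⁻⁸ × 4.26×10^11 / 147.8 = 163 W/m².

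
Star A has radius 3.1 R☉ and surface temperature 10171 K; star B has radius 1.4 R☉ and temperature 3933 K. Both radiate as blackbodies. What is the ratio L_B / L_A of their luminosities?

L = 4πR²σT⁴ ∝ R²T⁴, so L_B/L_A = (1.4/3.1)² × (3933/10171)⁴ = 0.204 × 0.0224 = 4.56×10^-3.

L_B/L_A ≈ 4.56×10^-3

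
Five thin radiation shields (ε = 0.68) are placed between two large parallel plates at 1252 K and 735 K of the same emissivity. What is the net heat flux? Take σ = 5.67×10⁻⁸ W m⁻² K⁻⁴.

q ≈ 10500 W/m²

Each of the 6 gaps contributes resistance (2/ε − 1) = 2/0.68 − 1 = 1.941; total = 11.65.
q = σ(T₁⁴ − T₂⁴) / 11.65 = 5.67×10⁻⁸ × 2.17×10^12 / 11.65 = 10500 W/m².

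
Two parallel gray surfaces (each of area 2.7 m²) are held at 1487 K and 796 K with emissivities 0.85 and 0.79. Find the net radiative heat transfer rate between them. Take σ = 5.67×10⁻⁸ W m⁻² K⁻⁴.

For two large parallel gray plates, q = σ(T₁⁴ − T₂⁴) / (1/ε₁ + 1/ε₂ − 1).
1/ε₁ + 1/ε₂ − 1 = 1/0.85 + 1/0.79 − 1 = 1.442.
T₁⁴ − T₂⁴ = 4.89×10^12 − 4.01×10^11 = 4.49×10^12 K⁴.
q = 5.67×10⁻⁸ × 4.49×10^12 / 1.442 = 1.76×10^5 W/m².
Q = q·A = 1.76×10^5 × 2.7 = 4.76×10^5 W.

Q ≈ 4.76×10^5 W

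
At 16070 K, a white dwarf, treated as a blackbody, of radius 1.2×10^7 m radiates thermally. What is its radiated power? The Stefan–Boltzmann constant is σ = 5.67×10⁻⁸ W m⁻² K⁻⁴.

A = 4πr² = 4π × (1.2×10^7)² = 1.81×10^15 m².
P = σAT⁴ = 5.67×10⁻⁸ × 1.81×10^15 × (16070)⁴ = 5.67×10⁻⁸ × 1.81×10^15 × 6.67×10^16.
P = 6.84×10^24 W.

P ≈ 6.84×10^24 W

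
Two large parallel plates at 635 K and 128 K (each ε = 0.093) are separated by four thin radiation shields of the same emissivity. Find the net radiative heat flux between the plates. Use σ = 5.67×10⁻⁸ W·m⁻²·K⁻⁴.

q ≈ 89.8 W/m²

Each of the 5 gaps contributes resistance (2/ε − 1) = 2/0.093 − 1 = 20.51; total = 102.5.
q = σ(T₁⁴ − T₂⁴) / 102.5 = 5.67×10⁻⁸ × 1.62×10^11 / 102.5 = 89.8 W/m².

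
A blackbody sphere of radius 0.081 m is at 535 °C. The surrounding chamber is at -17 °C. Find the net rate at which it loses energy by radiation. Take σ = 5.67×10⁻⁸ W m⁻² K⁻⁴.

Q ≈ 1970 W

A = 4πr² = 4π × (0.081)² = 0.0824 m².
Convert: 535 °C = 808 K; -17 °C = 256 K.
Q = σA(T⁴ − T_s⁴). T⁴ − T_s⁴ = (808)⁴ − (256)⁴ = 4.26×10^11 − 4.29×10^9 = 4.22×10^11 K⁴.
Q = 5.67×10⁻⁸ × 0.0824 × 4.22×10^11 = 1970 W.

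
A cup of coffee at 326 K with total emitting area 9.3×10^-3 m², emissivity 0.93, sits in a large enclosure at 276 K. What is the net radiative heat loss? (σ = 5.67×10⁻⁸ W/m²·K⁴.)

Q ≈ 2.69 W

Q = εσA(T⁴ − T_s⁴). T⁴ − T_s⁴ = (326)⁴ − (276)⁴ = 1.13×10^10 − 5.80×10^9 = 5.49×10^9 K⁴.
Q = 0.93 × 5.67×10⁻⁸ × 9.30×10^-3 × 5.49×10^9 = 2.69 W.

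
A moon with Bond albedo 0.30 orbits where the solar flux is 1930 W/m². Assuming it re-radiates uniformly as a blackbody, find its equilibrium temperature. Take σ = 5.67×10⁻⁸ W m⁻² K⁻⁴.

T ≈ 278 K

Power absorbed = (1−a)S·πR²; power emitted = 4πR²σT⁴. Equating and cancelling πR²:
T = ((1−a)S / 4σ)^(1/4) = (1350 / (4 × 5.67×10⁻⁸))^(1/4) = (5.96×10^9)^(1/4).
T = 278 K.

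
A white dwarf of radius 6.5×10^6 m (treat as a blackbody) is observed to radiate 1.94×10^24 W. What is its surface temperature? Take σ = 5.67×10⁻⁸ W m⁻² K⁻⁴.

A = 4πr² = 4π × (6.5×10^6)² = 5.31×10^14 m².
From P = σAT⁴, T = (P / σA)^(1/4) = (1.94×10^24 / (5.67×10⁻⁸ × 5.31×10^14))^(1/4).
T = (6.44×10^16)^(1/4) = 15900 K.

T ≈ 15900 K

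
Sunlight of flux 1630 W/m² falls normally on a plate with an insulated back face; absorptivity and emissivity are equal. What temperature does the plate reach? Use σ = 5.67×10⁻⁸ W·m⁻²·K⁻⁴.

T ≈ 412 K

Absorbed flux αS = emitted flux εσT⁴ (one radiating face); with α = ε, T = (S/σ)^(1/4).
T = (1630 / 5.67×10⁻⁸)^(1/4) = (2.87×10^10)^(1/4).
T = 412 K.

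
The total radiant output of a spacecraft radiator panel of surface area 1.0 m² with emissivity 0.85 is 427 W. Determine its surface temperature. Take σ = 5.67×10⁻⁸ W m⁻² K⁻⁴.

From P = εσAT⁴, T = (P / εσA)^(1/4) = (427 / (0.85 × 5.67×10⁻⁸ × 1.00))^(1/4).
T = (8.86×10^9)^(1/4) = 307 K.

T ≈ 307 K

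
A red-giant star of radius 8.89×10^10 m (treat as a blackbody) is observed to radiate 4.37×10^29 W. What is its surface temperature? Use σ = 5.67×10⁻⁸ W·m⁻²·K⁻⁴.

A = 4πr² = 4π × (8.89×10^10)² = 9.93×10^22 m².
From P = σAT⁴, T = (P / σA)^(1/4) = (4.37×10^29 / (5.67×10⁻⁸ × 9.93×10^22))^(1/4).
T = (7.76×10^13)^(1/4) = 2970 K.

T ≈ 2970 K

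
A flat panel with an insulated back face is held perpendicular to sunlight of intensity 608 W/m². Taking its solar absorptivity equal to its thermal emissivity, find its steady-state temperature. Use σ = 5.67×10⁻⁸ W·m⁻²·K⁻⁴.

Absorbed flux αS = emitted flux εσT⁴ (one radiating face); with α = ε, T = (S/σ)^(1/4).
T = (608 / 5.67×10⁻⁸)^(1/4) = (1.07×10^10)^(1/4).
T = 322 K.

T ≈ 322 K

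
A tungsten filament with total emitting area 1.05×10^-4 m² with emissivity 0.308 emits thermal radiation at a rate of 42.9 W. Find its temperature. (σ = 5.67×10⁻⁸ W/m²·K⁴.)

T ≈ 2200 K

From P = εσAT⁴, T = (P / εσA)^(1/4) = (42.9 / (0.308 × 5.67×10⁻⁸ × 1.05×10^-4))^(1/4).
T = (2.34×10^13)^(1/4) = 2200 K.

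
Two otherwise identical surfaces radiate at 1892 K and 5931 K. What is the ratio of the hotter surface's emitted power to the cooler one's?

P ∝ T⁴, so the ratio is (5931/1892)⁴ = (3.135)⁴ = 96.6.

ratio ≈ 96.6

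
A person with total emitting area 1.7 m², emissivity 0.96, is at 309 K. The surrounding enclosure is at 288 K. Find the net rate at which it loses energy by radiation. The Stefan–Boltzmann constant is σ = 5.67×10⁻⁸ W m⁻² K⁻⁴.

Q = εσA(T⁴ − T_s⁴). T⁴ − T_s⁴ = (309)⁴ − (288)⁴ = 9.12×10^9 − 6.88×10^9 = 2.24×10^9 K⁴.
Q = 0.96 × 5.67×10⁻⁸ × 1.70 × 2.24×10^9 = 207 W.

Q ≈ 207 W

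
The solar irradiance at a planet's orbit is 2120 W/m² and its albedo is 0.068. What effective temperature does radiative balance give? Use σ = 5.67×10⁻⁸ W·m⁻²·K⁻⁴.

T ≈ 306 K

Power absorbed = (1−a)S·πR²; power emitted = 4πR²σT⁴. Equating and cancelling πR²:
T = ((1−a)S / 4σ)^(1/4) = (1980 / (4 × 5.67×10⁻⁸))^(1/4) = (8.71×10^9)^(1/4).
T = 306 K.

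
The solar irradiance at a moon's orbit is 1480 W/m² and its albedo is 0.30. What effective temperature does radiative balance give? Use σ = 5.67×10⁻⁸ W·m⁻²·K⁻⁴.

T ≈ 260 K

Power absorbed = (1−a)S·πR²; power emitted = 4πR²σT⁴. Equating and cancelling πR²:
T = ((1−a)S / 4σ)^(1/4) = (1040 / (4 × 5.67×10⁻⁸))^(1/4) = (4.57×10^9)^(1/4).
T = 260 K.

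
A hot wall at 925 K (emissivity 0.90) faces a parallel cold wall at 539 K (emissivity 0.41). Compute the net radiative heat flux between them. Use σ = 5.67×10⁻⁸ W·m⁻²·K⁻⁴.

For two large parallel gray plates, q = σ(T₁⁴ − T₂⁴) / (1/ε₁ + 1/ε₂ − 1).
1/ε₁ + 1/ε₂ − 1 = 1/0.90 + 1/0.41 − 1 = 2.550.
T₁⁴ − T₂⁴ = 7.32×10^11 − 8.44×10^10 = 6.48×10^11 K⁴.
q = 5.67×10⁻⁸ × 6.48×10^11 / 2.550 = 14400 W/m².

q ≈ 14400 W/m²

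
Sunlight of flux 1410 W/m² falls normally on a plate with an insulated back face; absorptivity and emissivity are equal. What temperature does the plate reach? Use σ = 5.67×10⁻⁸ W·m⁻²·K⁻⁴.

T ≈ 397 K

Absorbed flux αS = emitted flux εσT⁴ (one radiating face); with α = ε, T = (S/σ)^(1/4).
T = (1410 / 5.67×10⁻⁸)^(1/4) = (2.49×10^10)^(1/4).
T = 397 K.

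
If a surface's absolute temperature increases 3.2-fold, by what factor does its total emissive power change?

factor ≈ 105

P ∝ T⁴, so the power scales as (3.2)⁴ = 105.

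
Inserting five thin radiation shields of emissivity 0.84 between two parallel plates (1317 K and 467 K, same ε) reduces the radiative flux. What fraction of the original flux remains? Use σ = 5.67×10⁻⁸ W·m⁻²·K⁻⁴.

ratio ≈ 0.167

With N identical shields there are N+1 = 6 gaps in series, each with the same radiative resistance, so the flux falls to 1/(N+1) of its unshielded value.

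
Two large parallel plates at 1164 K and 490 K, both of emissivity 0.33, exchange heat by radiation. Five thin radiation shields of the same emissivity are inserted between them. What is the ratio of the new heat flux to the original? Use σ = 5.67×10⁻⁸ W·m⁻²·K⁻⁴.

With N identical shields there are N+1 = 6 gaps in series, each with the same radiative resistance, so the flux falls to 1/(N+1) of its unshielded value.

ratio ≈ 0.167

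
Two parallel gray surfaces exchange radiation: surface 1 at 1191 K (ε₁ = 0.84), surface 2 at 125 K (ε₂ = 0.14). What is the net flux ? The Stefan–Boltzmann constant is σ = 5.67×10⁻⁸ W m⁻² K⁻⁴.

For two large parallel gray plates, q = σ(T₁⁴ − T₂⁴) / (1/ε₁ + 1/ε₂ − 1).
1/ε₁ + 1/ε₂ − 1 = 1/0.84 + 1/0.14 − 1 = 7.333.
T₁⁴ − T₂⁴ = 2.01×10^12 − 2.44×10^8 = 2.01×10^12 K⁴.
q = 5.67×10⁻⁸ × 2.01×10^12 / 7.333 = 15600 W/m².

q ≈ 15600 W/m²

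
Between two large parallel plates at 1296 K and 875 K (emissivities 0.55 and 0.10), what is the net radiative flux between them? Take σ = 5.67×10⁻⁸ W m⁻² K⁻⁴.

q ≈ 11700 W/m²

For two large parallel gray plates, q = σ(T₁⁴ − T₂⁴) / (1/ε₁ + 1/ε₂ − 1).
1/ε₁ + 1/ε₂ − 1 = 1/0.55 + 1/0.10 − 1 = 10.82.
T₁⁴ − T₂⁴ = 2.82×10^12 − 5.86×10^11 = 2.23×10^12 K⁴.
q = 5.67×10⁻⁸ × 2.23×10^12 / 10.82 = 11700 W/m².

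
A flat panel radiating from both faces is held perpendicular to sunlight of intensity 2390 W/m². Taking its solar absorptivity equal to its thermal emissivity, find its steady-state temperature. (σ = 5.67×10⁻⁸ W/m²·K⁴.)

Absorbed flux αS = emitted flux 2εσT⁴ per unit area; with α = ε this gives T = (S/2σ)^(1/4).
T = (2390 / (2 × 5.67×10⁻⁸))^(1/4) = (2.11×10^10)^(1/4).
T = 381 K.

T ≈ 381 K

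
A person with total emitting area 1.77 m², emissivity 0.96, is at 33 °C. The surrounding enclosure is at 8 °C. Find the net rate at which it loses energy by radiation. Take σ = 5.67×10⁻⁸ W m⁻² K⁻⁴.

Q ≈ 244 W

Convert: 33 °C = 306 K; 8 °C = 281 K.
Q = εσA(T⁴ − T_s⁴). T⁴ − T_s⁴ = (306)⁴ − (281)⁴ = 8.77×10^9 − 6.23×10^9 = 2.53×10^9 K⁴.
Q = 0.96 × 5.67×10⁻⁸ × 1.77 × 2.53×10^9 = 244 W.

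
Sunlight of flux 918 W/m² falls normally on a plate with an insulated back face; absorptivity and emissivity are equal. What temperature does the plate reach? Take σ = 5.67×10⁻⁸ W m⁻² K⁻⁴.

T ≈ 357 K

Absorbed flux αS = emitted flux εσT⁴ (one radiating face); with α = ε, T = (S/σ)^(1/4).
T = (918 / 5.67×10⁻⁸)^(1/4) = (1.62×10^10)^(1/4).
T = 357 K.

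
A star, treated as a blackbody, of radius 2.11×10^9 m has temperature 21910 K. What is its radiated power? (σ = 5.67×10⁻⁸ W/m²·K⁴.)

P ≈ 7.31×10^29 W

A = 4πr² = 4π × (2.11×10^9)² = 5.59×10^19 m².
P = σAT⁴ = 5.67×10⁻⁸ × 5.59×10^19 × (21910)⁴ = 5.67×10⁻⁸ × 5.59×10^19 × 2.30×10^17.
P = 7.31×10^29 W.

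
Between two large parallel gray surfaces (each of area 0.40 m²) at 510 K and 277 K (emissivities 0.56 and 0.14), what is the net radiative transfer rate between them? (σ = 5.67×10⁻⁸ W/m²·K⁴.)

For two large parallel gray plates, q = σ(T₁⁴ − T₂⁴) / (1/ε₁ + 1/ε₂ − 1).
1/ε₁ + 1/ε₂ − 1 = 1/0.56 + 1/0.14 − 1 = 7.929.
T₁⁴ − T₂⁴ = 6.77×10^10 − 5.89×10^9 = 6.18×10^10 K⁴.
q = 5.67×10⁻⁸ × 6.18×10^10 / 7.929 = 442 W/m².
Q = q·A = 442 × 0.40 = 177 W.

Q ≈ 177 W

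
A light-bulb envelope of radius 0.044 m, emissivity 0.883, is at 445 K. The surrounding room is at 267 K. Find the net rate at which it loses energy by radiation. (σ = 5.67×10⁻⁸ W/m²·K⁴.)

Q ≈ 41.6 W

A = 4πr² = 4π × (0.044)² = 0.0243 m².
Q = εσA(T⁴ − T_s⁴). T⁴ − T_s⁴ = (445)⁴ − (267)⁴ = 3.92×10^10 − 5.08×10^9 = 3.41×10^10 K⁴.
Q = 0.883 × 5.67×10⁻⁸ × 0.0243 × 3.41×10^10 = 41.6 W.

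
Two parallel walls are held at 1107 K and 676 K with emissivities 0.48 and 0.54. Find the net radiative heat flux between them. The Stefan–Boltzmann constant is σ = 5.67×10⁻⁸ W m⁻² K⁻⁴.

q ≈ 25000 W/m²

For two large parallel gray plates, q = σ(T₁⁴ − T₂⁴) / (1/ε₁ + 1/ε₂ − 1).
1/ε₁ + 1/ε₂ − 1 = 1/0.48 + 1/0.54 − 1 = 2.935.
T₁⁴ − T₂⁴ = 1.50×10^12 − 2.09×10^11 = 1.29×10^12 K⁴.
q = 5.67×10⁻⁸ × 1.29×10^12 / 2.935 = 25000 W/m².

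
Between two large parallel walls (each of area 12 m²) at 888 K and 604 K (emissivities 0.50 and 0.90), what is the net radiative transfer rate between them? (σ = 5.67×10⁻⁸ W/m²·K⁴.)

For two large parallel gray plates, q = σ(T₁⁴ − T₂⁴) / (1/ε₁ + 1/ε₂ − 1).
1/ε₁ + 1/ε₂ − 1 = 1/0.50 + 1/0.90 − 1 = 2.111.
T₁⁴ − T₂⁴ = 6.22×10^11 − 1.33×10^11 = 4.89×10^11 K⁴.
q = 5.67×10⁻⁸ × 4.89×10^11 / 2.111 = 13100 W/m².
Q = q·A = 13100 × 12 = 1.58×10^5 W.

Q ≈ 1.58×10^5 W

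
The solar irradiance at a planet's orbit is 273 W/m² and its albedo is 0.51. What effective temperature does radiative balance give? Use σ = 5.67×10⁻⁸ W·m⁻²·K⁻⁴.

T ≈ 156 K

Power absorbed = (1−a)S·πR²; power emitted = 4πR²σT⁴. Equating and cancelling πR²:
T = ((1−a)S / 4σ)^(1/4) = (134 / (4 × 5.67×10⁻⁸))^(1/4) = (5.90×10^8)^(1/4).
T = 156 K.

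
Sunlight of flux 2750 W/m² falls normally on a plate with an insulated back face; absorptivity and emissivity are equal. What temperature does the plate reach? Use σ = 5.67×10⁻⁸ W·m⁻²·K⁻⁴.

T ≈ 469 K

Absorbed flux αS = emitted flux εσT⁴ (one radiating face); with α = ε, T = (S/σ)^(1/4).
T = (2750 / 5.67×10⁻⁸)^(1/4) = (4.85×10^10)^(1/4).
T = 469 K.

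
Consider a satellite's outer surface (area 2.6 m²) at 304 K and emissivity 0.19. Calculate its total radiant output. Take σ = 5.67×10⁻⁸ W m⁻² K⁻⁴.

P = εσAT⁴ = 0.19 × 5.67×10⁻⁸ × 2.60 × (304)⁴ = 0.19 × 5.67×10⁻⁸ × 2.60 × 8.54×10^9.
P = 239 W.

P ≈ 239 W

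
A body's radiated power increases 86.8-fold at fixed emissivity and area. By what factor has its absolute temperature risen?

factor ≈ 3.05

P ∝ T⁴ ⇒ T ∝ P^(1/4), so T scales by (86.8)^(1/4) = 3.05.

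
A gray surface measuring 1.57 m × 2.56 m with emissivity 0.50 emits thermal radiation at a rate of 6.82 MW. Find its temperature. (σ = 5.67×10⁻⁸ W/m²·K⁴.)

A = 1.57 × 2.56 = 4.02 m².
From P = εσAT⁴, T = (P / εσA)^(1/4) = (6.82×10^6 / (0.50 × 5.67×10⁻⁸ × 4.02))^(1/4).
T = (5.99×10^13)^(1/4) = 2780 K.

T ≈ 2780 K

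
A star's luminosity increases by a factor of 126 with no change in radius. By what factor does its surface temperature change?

P ∝ T⁴ ⇒ T ∝ P^(1/4), so T scales by (126)^(1/4) = 3.35.

factor ≈ 3.35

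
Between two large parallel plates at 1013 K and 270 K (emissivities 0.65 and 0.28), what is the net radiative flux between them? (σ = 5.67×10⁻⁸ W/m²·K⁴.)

q ≈ 14500 W/m²

For two large parallel gray plates, q = σ(T₁⁴ − T₂⁴) / (1/ε₁ + 1/ε₂ − 1).
1/ε₁ + 1/ε₂ − 1 = 1/0.65 + 1/0.28 − 1 = 4.110.
T₁⁴ − T₂⁴ = 1.05×10^12 − 5.31×10^9 = 1.05×10^12 K⁴.
q = 5.67×10⁻⁸ × 1.05×10^12 / 4.110 = 14500 W/m².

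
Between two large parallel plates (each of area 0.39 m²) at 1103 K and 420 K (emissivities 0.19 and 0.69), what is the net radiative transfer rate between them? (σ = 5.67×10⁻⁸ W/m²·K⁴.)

For two large parallel gray plates, q = σ(T₁⁴ − T₂⁴) / (1/ε₁ + 1/ε₂ − 1).
1/ε₁ + 1/ε₂ − 1 = 1/0.19 + 1/0.69 − 1 = 5.712.
T₁⁴ − T₂⁴ = 1.48×10^12 − 3.11×10^10 = 1.45×10^12 K⁴.
q = 5.67×10⁻⁸ × 1.45×10^12 / 5.712 = 14400 W/m².
Q = q·A = 14400 × 0.39 = 5610 W.

Q ≈ 5610 W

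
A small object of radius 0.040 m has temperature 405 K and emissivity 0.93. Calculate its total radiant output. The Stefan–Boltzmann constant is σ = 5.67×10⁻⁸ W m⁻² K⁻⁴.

A = 4πr² = 4π × (0.040)² = 0.0201 m².
P = εσAT⁴ = 0.93 × 5.67×10⁻⁸ × 0.0201 × (405)⁴ = 0.93 × 5.67×10⁻⁸ × 0.0201 × 2.69×10^10.
P = 28.5 W.

P ≈ 28.5 W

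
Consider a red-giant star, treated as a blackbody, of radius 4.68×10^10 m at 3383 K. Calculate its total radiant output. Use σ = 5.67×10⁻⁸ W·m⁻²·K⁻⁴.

P ≈ 2.04×10^29 W

A = 4πr² = 4π × (4.68×10^10)² = 2.75×10^22 m².
P = σAT⁴ = 5.67×10⁻⁸ × 2.75×10^22 × (3383)⁴ = 5.67×10⁻⁸ × 2.75×10^22 × 1.31×10^14.
P = 2.04×10^29 W.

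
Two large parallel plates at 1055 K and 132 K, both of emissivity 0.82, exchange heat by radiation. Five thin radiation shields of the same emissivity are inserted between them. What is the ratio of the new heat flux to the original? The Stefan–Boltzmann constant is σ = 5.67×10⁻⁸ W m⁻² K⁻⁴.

ratio ≈ 0.167

With N identical shields there are N+1 = 6 gaps in series, each with the same radiative resistance, so the flux falls to 1/(N+1) of its unshielded value.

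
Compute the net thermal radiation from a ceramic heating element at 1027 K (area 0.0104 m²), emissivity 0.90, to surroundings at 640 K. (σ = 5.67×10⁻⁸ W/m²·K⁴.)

Q ≈ 501 W

Q = εσA(T⁴ − T_s⁴). T⁴ − T_s⁴ = (1027)⁴ − (640)⁴ = 1.11×10^12 − 1.68×10^11 = 9.45×10^11 K⁴.
Q = 0.90 × 5.67×10⁻⁸ × 0.0104 × 9.45×10^11 = 501 W.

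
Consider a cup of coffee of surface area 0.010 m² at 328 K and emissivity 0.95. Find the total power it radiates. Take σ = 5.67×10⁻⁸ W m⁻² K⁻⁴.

Stefan–Boltzmann: P = εσAT⁴ = 0.95 × 5.67×10⁻⁸ × 0.0100 × (328)⁴ = 0.95 × 5.67×10⁻⁸ × 0.0100 × 1.16×10^10.
P = 6.23 W.

P ≈ 6.23 W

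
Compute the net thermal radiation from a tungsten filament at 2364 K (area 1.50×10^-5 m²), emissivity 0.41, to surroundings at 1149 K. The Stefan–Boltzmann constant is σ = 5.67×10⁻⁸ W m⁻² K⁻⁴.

Q ≈ 10.3 W

Q = εσA(T⁴ − T_s⁴). T⁴ − T_s⁴ = (2364)⁴ − (1149)⁴ = 3.12×10^13 − 1.74×10^12 = 2.95×10^13 K⁴.
Q = 0.41 × 5.67×10⁻⁸ × 1.50×10^-5 × 2.95×10^13 = 10.3 W.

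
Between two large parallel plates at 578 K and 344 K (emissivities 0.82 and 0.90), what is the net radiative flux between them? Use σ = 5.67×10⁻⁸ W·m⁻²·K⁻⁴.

q ≈ 4160 W/m²

For two large parallel gray plates, q = σ(T₁⁴ − T₂⁴) / (1/ε₁ + 1/ε₂ − 1).
1/ε₁ + 1/ε₂ − 1 = 1/0.82 + 1/0.90 − 1 = 1.331.
T₁⁴ − T₂⁴ = 1.12×10^11 − 1.40×10^10 = 9.76×10^10 K⁴.
q = 5.67×10⁻⁸ × 9.76×10^10 / 1.331 = 4160 W/m².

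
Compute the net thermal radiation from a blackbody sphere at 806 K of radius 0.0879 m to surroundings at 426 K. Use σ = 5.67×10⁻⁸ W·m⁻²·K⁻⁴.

Q ≈ 2140 W

A = 4πr² = 4π × (0.0879)² = 0.0971 m².
Q = σA(T⁴ − T_s⁴). T⁴ − T_s⁴ = (806)⁴ − (426)⁴ = 4.22×10^11 − 3.29×10^10 = 3.89×10^11 K⁴.
Q = 5.67×10⁻⁸ × 0.0971 × 3.89×10^11 = 2140 W.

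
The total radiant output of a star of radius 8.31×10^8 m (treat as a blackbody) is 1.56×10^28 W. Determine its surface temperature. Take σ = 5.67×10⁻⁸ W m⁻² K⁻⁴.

T ≈ 13300 K

A = 4πr² = 4π × (8.31×10^8)² = 8.68×10^18 m².
From P = σAT⁴, T = (P / σA)^(1/4) = (1.56×10^28 / (5.67×10⁻⁸ × 8.68×10^18))^(1/4).
T = (3.17×10^16)^(1/4) = 13300 K.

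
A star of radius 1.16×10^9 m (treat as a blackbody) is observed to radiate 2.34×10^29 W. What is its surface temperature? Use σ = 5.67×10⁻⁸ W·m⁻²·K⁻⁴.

A = 4πr² = 4π × (1.16×10^9)² = 1.69×10^19 m².
From P = σAT⁴, T = (P / σA)^(1/4) = (2.34×10^29 / (5.67×10⁻⁸ × 1.69×10^19))^(1/4).
T = (2.44×10^17)^(1/4) = 22200 K.

T ≈ 22200 K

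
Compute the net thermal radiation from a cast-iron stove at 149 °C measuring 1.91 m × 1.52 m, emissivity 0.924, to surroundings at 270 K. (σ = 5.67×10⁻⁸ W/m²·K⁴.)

A = 1.91 × 1.52 = 2.90 m².
Convert: 149 °C = 422 K.
Q = εσA(T⁴ − T_s⁴). T⁴ − T_s⁴ = (422)⁴ − (270)⁴ = 3.17×10^10 − 5.31×10^9 = 2.64×10^10 K⁴.
Q = 0.924 × 5.67×10⁻⁸ × 2.90 × 2.64×10^10 = 4020 W.

Q ≈ 4020 W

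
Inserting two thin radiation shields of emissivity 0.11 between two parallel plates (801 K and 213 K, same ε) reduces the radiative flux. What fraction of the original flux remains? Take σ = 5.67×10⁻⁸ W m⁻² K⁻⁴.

ratio ≈ 0.333

With N identical shields there are N+1 = 3 gaps in series, each with the same radiative resistance, so the flux falls to 1/(N+1) of its unshielded value.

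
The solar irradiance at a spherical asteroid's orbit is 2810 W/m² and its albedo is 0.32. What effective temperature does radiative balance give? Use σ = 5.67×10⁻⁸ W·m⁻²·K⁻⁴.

Power absorbed = (1−a)S·πR²; power emitted = 4πR²σT⁴. Equating and cancelling πR²:
T = ((1−a)S / 4σ)^(1/4) = (1910 / (4 × 5.67×10⁻⁸))^(1/4) = (8.43×10^9)^(1/4).
T = 303 K.

T ≈ 303 K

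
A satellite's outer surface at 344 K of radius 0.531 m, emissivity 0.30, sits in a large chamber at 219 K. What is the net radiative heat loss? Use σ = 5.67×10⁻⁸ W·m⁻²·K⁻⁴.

Q ≈ 705 W

A = 4πr² = 4π × (0.531)² = 3.54 m².
Q = εσA(T⁴ − T_s⁴). T⁴ − T_s⁴ = (344)⁴ − (219)⁴ = 1.40×10^10 − 2.30×10^9 = 1.17×10^10 K⁴.
Q = 0.30 × 5.67×10⁻⁸ × 3.54 × 1.17×10^10 = 705 W.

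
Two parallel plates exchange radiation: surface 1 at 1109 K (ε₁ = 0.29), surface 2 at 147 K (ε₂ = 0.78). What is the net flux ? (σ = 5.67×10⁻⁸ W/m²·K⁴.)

q ≈ 23000 W/m²

For two large parallel gray plates, q = σ(T₁⁴ − T₂⁴) / (1/ε₁ + 1/ε₂ − 1).
1/ε₁ + 1/ε₂ − 1 = 1/0.29 + 1/0.78 − 1 = 3.730.
T₁⁴ − T₂⁴ = 1.51×10^12 − 4.67×10^8 = 1.51×10^12 K⁴.
q = 5.67×10⁻⁸ × 1.51×10^12 / 3.730 = 23000 W/m².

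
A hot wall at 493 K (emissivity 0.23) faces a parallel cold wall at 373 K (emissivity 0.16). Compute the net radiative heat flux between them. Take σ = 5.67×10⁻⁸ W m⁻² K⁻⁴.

For two large parallel gray plates, q = σ(T₁⁴ − T₂⁴) / (1/ε₁ + 1/ε₂ − 1).
1/ε₁ + 1/ε₂ − 1 = 1/0.23 + 1/0.16 − 1 = 9.598.
T₁⁴ − T₂⁴ = 5.91×10^10 − 1.94×10^10 = 3.97×10^10 K⁴.
q = 5.67×10⁻⁸ × 3.97×10^10 / 9.598 = 235 W/m².

q ≈ 235 W/m²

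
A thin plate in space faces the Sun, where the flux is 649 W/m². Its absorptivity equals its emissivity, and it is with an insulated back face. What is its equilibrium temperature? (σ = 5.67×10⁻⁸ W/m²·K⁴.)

T ≈ 327 K

Absorbed flux αS = emitted flux εσT⁴ (one radiating face); with α = ε, T = (S/σ)^(1/4).
T = (649 / 5.67×10⁻⁸)^(1/4) = (1.14×10^10)^(1/4).
T = 327 K.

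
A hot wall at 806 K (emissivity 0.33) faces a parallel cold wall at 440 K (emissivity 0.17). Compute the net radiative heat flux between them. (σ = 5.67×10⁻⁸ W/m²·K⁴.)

q ≈ 2760 W/m²

For two large parallel gray plates, q = σ(T₁⁴ − T₂⁴) / (1/ε₁ + 1/ε₂ − 1).
1/ε₁ + 1/ε₂ − 1 = 1/0.33 + 1/0.17 − 1 = 7.913.
T₁⁴ − T₂⁴ = 4.22×10^11 − 3.75×10^10 = 3.85×10^11 K⁴.
q = 5.67×10⁻⁸ × 3.85×10^11 / 7.913 = 2760 W/m².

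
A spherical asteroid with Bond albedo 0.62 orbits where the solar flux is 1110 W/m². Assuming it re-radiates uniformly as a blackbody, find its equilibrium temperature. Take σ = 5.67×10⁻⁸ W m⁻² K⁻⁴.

T ≈ 208 K

Power absorbed = (1−a)S·πR²; power emitted = 4πR²σT⁴. Equating and cancelling πR²:
T = ((1−a)S / 4σ)^(1/4) = (422 / (4 × 5.67×10⁻⁸))^(1/4) = (1.86×10^9)^(1/4).
T = 208 K.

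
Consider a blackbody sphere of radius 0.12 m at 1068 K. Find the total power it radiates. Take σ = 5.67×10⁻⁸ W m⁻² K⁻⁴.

A = 4πr² = 4π × (0.12)² = 0.181 m².
P = σAT⁴ = 5.67×10⁻⁸ × 0.181 × (1068)⁴ = 5.67×10⁻⁸ × 0.181 × 1.30×10^12.
P = 13300 W.

P ≈ 13300 W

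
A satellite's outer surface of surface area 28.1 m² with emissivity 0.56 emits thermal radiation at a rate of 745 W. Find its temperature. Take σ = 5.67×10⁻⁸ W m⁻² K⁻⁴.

From P = εσAT⁴, T = (P / εσA)^(1/4) = (745 / (0.56 × 5.67×10⁻⁸ × 28.1))^(1/4).
T = (8.35×10^8)^(1/4) = 170 K.

T ≈ 170 K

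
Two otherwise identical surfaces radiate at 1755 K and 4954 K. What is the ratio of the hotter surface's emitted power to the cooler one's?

ratio ≈ 63.5

P ∝ T⁴, so the ratio is (4954/1755)⁴ = (2.823)⁴ = 63.5.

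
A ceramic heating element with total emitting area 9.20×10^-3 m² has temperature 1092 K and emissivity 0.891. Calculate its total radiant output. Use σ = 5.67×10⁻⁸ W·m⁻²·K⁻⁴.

Stefan–Boltzmann: P = εσAT⁴ = 0.891 × 5.67×10⁻⁸ × 9.20×10^-3 × (1092)⁴ = 0.891 × 5.67×10⁻⁸ × 9.20×10^-3 × 1.42×10^12.
P = 661 W.

P ≈ 661 W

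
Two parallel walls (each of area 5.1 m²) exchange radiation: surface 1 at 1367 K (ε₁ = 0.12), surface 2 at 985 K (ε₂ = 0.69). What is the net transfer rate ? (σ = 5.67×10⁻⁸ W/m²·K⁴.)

Q ≈ 84000 W

For two large parallel gray plates, q = σ(T₁⁴ − T₂⁴) / (1/ε₁ + 1/ε₂ − 1).
1/ε₁ + 1/ε₂ − 1 = 1/0.12 + 1/0.69 − 1 = 8.783.
T₁⁴ − T₂⁴ = 3.49×10^12 − 9.41×10^11 = 2.55×10^12 K⁴.
q = 5.67×10⁻⁸ × 2.55×10^12 / 8.783 = 16500 W/m².
Q = q·A = 16500 × 5.1 = 84000 W.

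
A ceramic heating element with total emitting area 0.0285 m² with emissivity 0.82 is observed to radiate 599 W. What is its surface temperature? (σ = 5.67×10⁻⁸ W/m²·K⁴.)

T ≈ 820 K

From P = εσAT⁴, T = (P / εσA)^(1/4) = (599 / (0.82 × 5.67×10⁻⁸ × 0.0285))^(1/4).
T = (4.52×10^11)^(1/4) = 820 K.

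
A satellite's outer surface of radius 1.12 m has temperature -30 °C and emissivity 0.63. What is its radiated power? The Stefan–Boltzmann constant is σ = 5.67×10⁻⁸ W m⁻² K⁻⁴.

P ≈ 1960 W

A = 4πr² = 4π × (1.12)² = 15.8 m².
-30 °C = 243 K.
P = εσAT⁴ = 0.63 × 5.67×10⁻⁸ × 15.8 × (243)⁴ = 0.63 × 5.67×10⁻⁸ × 15.8 × 3.49×10^9.
P = 1960 W.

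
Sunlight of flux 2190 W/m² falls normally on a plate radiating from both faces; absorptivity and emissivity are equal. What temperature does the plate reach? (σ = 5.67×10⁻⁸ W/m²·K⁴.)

T ≈ 373 K

Absorbed flux αS = emitted flux 2εσT⁴ per unit area; with α = ε this gives T = (S/2σ)^(1/4).
T = (2190 / (2 × 5.67×10⁻⁸))^(1/4) = (1.93×10^10)^(1/4).
T = 373 K.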